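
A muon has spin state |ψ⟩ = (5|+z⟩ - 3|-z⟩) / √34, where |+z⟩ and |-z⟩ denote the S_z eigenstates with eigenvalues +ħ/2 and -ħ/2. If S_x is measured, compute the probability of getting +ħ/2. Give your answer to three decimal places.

|+x⟩ = (|+z⟩ + |-z⟩)/√2, so ⟨+x|ψ⟩ = (2) / (√2·√34).
P = |2|² / 68 = 4/68.

0.059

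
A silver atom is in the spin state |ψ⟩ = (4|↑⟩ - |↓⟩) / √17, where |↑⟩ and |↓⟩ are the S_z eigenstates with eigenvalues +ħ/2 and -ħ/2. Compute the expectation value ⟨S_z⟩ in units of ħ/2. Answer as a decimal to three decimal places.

⟨σ_z⟩ = |a|² - |b|² divided by |a|²+|b|², with a, b the |↑⟩, |↓⟩ amplitudes.
= (16 - 1)/17 = 15/17.
⟨S_z⟩ = (ħ/2)·⟨σ_z⟩.

0.882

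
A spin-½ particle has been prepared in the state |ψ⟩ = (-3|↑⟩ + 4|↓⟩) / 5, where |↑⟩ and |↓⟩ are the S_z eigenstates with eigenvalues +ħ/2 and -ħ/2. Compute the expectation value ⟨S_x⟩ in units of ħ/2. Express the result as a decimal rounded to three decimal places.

⟨σ_x⟩ = 2 Re(a* b)/(|a|²+|b|²) with a = -3, b = 4.
a* b = -12, so ⟨σ_x⟩ = -24/25.
⟨S_x⟩ = (ħ/2)·⟨σ_x⟩.

-0.960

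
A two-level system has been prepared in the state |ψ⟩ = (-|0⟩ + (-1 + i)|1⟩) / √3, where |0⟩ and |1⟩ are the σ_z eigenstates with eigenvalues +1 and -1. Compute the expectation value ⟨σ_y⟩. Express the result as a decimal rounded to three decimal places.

⟨σ_y⟩ = 2 Im(a* b)/(|a|²+|b|²) with a = -1, b = (-1 + i).
a* b = (1 - i), so ⟨σ_y⟩ = -2/3.

-0.667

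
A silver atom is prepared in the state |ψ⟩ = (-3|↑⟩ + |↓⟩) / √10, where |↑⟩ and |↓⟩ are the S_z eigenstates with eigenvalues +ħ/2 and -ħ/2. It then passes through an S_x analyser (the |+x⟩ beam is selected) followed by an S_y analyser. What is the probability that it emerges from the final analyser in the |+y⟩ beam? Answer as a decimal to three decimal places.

First analyser (S_x): P(|+x⟩) = |⟨+x|ψ⟩|² = 4/20.
After stage 1 the state is |+x⟩; P(|+y⟩) = |⟨+y|+x⟩|² = 1/2.
Joint probability = 4/20 × 1/2 = 0.100.

0.100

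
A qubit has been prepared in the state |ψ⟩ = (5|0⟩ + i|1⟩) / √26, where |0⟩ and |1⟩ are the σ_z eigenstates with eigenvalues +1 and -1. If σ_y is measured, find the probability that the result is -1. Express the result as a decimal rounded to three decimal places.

|-y⟩ = (|0⟩ - i|1⟩)/√2, so ⟨-y|ψ⟩ = (4) / (√2·√26).
P = |4|² / 52 = 16/52.

0.308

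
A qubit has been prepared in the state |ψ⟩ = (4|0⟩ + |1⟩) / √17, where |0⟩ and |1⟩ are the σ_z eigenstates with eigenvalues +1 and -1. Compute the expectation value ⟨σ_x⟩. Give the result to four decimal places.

0.4706

⟨σ_x⟩ = 2 Re(a* b)/(|a|²+|b|²) with a = 4, b = 1.
a* b = 4, so ⟨σ_x⟩ = 8/17.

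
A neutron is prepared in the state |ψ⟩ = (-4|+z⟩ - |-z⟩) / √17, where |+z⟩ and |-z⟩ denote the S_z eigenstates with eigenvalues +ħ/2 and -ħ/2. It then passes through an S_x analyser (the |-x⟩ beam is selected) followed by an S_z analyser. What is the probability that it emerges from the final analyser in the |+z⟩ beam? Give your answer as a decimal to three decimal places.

First analyser (S_x): P(|-x⟩) = |⟨-x|ψ⟩|² = 9/34.
After stage 1 the state is |-x⟩; P(|+z⟩) = |⟨+z|-x⟩|² = 1/2.
Joint probability = 9/34 × 1/2 = 0.132.

0.132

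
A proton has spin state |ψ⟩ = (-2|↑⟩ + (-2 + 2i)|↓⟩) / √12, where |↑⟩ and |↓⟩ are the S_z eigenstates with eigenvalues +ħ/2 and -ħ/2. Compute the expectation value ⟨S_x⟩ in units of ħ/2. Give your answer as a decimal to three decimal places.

0.667

⟨σ_x⟩ = 2 Re(a* b)/(|a|²+|b|²) with a = -2, b = (-2 + 2i).
a* b = (4 - 4i), so ⟨σ_x⟩ = 8/12.
⟨S_x⟩ = (ħ/2)·⟨σ_x⟩.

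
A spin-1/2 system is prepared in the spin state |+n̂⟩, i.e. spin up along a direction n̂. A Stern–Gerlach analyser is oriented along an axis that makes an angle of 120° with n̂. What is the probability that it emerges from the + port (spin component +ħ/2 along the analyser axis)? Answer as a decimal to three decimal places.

0.250

For spin-½, the probability of finding spin-up along an axis at angle θ to the initial spin direction is cos²(θ/2); spin-down is sin²(θ/2).
θ = 120°, so P = cos²(60°) ≈ 0.250.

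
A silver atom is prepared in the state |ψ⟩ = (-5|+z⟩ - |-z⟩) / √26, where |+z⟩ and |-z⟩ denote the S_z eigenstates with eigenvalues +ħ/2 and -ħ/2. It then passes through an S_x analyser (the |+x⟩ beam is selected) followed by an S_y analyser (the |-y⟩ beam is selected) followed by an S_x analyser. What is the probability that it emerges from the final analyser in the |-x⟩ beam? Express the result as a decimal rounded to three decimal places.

0.173

First analyser (S_x): P(|+x⟩) = |⟨+x|ψ⟩|² = 36/52.
After stage 1 the state is |+x⟩; P(|-y⟩) = |⟨-y|+x⟩|² = 1/2.
After stage 2 the state is |-y⟩; P(|-x⟩) = |⟨-x|-y⟩|² = 1/2.
Joint probability = 36/52 × 1/2 × 1/2 = 0.173.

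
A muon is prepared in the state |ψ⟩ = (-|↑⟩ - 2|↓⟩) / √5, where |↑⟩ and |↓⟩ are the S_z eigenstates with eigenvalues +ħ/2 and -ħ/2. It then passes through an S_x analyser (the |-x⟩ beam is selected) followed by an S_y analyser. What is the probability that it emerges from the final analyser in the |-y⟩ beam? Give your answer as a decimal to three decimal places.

First analyser (S_x): P(|-x⟩) = |⟨-x|ψ⟩|² = 1/10.
After stage 1 the state is |-x⟩; P(|-y⟩) = |⟨-y|-x⟩|² = 1/2.
Joint probability = 1/10 × 1/2 = 0.050.

0.050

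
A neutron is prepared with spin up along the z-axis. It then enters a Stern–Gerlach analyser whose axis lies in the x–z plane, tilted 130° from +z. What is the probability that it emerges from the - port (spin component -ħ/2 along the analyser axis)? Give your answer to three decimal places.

For spin-½, the probability of finding spin-up along an axis at angle θ to the initial spin direction is cos²(θ/2); spin-down is sin²(θ/2).
θ = 130°, so P = sin²(65°) ≈ 0.821.

0.821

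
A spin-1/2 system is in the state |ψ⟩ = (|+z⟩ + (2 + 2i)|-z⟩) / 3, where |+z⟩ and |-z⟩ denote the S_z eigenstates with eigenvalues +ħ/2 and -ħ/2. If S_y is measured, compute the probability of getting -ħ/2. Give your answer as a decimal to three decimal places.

|-y⟩ = (|+z⟩ - i|-z⟩)/√2, so ⟨-y|ψ⟩ = (-1 + 2i) / (√2·3).
P = |-1 + 2i|² / 18 = 5/18.

0.278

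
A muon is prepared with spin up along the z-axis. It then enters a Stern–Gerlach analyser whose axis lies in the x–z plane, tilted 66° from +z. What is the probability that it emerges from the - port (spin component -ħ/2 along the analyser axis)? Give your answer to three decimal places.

For spin-½, the probability of finding spin-up along an axis at angle θ to the initial spin direction is cos²(θ/2); spin-down is sin²(θ/2).
θ = 66°, so P = sin²(33°) ≈ 0.297.

0.297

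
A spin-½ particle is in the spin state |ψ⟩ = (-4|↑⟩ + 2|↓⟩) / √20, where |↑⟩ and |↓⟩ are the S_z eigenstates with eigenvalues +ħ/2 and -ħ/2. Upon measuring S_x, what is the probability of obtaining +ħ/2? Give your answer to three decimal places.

|+x⟩ = (|↑⟩ + |↓⟩)/√2, so ⟨+x|ψ⟩ = (-2) / (√2·√20).
P = |-2|² / 40 = 4/40.

0.100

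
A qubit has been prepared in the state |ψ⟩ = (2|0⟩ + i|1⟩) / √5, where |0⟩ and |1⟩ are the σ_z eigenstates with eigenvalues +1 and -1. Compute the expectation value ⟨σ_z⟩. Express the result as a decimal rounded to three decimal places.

⟨σ_z⟩ = |a|² - |b|² divided by |a|²+|b|², with a, b the |0⟩, |1⟩ amplitudes.
= (4 - 1)/5 = 3/5.

0.600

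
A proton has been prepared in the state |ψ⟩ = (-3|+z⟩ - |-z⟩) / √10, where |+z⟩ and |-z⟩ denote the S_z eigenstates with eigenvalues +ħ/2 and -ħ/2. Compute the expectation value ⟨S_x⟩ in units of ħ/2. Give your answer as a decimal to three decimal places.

⟨σ_x⟩ = 2 Re(a* b)/(|a|²+|b|²) with a = -3, b = -1.
a* b = 3, so ⟨σ_x⟩ = 6/10.
⟨S_x⟩ = (ħ/2)·⟨σ_x⟩.

0.600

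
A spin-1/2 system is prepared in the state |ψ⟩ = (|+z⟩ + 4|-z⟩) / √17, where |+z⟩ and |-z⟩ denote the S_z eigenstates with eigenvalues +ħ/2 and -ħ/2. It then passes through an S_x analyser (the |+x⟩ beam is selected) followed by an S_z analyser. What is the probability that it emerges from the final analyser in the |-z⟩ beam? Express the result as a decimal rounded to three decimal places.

0.368

First analyser (S_x): P(|+x⟩) = |⟨+x|ψ⟩|² = 25/34.
After stage 1 the state is |+x⟩; P(|-z⟩) = |⟨-z|+x⟩|² = 1/2.
Joint probability = 25/34 × 1/2 = 0.368.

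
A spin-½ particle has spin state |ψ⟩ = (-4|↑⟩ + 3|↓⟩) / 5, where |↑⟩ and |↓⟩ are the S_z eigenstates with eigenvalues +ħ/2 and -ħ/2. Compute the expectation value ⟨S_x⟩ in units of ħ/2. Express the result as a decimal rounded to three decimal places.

-0.960

⟨σ_x⟩ = 2 Re(a* b)/(|a|²+|b|²) with a = -4, b = 3.
a* b = -12, so ⟨σ_x⟩ = -24/25.
⟨S_x⟩ = (ħ/2)·⟨σ_x⟩.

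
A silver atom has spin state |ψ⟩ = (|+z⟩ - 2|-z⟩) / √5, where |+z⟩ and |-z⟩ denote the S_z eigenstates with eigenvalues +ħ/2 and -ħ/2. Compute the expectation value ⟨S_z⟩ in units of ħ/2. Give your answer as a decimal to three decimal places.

⟨σ_z⟩ = |a|² - |b|² divided by |a|²+|b|², with a, b the |+z⟩, |-z⟩ amplitudes.
= (1 - 4)/5 = -3/5.
⟨S_z⟩ = (ħ/2)·⟨σ_z⟩.

-0.600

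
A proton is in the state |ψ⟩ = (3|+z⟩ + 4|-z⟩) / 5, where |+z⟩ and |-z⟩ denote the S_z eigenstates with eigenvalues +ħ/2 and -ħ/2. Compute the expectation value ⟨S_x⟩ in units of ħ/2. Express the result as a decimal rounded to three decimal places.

0.960

⟨σ_x⟩ = 2 Re(a* b)/(|a|²+|b|²) with a = 3, b = 4.
a* b = 12, so ⟨σ_x⟩ = 24/25.
⟨S_x⟩ = (ħ/2)·⟨σ_x⟩.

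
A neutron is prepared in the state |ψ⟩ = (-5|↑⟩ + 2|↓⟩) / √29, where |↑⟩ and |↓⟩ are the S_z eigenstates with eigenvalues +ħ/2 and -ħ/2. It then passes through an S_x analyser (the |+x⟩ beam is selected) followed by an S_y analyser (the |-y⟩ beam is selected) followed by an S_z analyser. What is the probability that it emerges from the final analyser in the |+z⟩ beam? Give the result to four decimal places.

0.0388

First analyser (S_x): P(|+x⟩) = |⟨+x|ψ⟩|² = 9/58.
After stage 1 the state is |+x⟩; P(|-y⟩) = |⟨-y|+x⟩|² = 1/2.
After stage 2 the state is |-y⟩; P(|+z⟩) = |⟨+z|-y⟩|² = 1/2.
Joint probability = 9/58 × 1/2 × 1/2 = 0.0388.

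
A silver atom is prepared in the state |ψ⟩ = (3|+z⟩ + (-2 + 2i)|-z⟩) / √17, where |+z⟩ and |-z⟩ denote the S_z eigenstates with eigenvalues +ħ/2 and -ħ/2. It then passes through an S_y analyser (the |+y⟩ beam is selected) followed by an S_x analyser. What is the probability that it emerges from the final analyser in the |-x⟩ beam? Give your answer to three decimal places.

First analyser (S_y): P(|+y⟩) = |⟨+y|ψ⟩|² = 29/34.
After stage 1 the state is |+y⟩; P(|-x⟩) = |⟨-x|+y⟩|² = 1/2.
Joint probability = 29/34 × 1/2 = 0.426.

0.426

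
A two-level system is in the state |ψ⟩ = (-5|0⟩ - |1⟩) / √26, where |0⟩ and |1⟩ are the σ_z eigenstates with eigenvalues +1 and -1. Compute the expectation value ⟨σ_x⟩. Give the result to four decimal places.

⟨σ_x⟩ = 2 Re(a* b)/(|a|²+|b|²) with a = -5, b = -1.
a* b = 5, so ⟨σ_x⟩ = 10/26.

0.3846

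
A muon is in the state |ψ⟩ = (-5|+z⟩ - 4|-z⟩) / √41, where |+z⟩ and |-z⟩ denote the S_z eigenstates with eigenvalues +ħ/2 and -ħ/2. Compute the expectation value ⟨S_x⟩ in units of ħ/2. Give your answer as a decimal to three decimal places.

0.976

⟨σ_x⟩ = 2 Re(a* b)/(|a|²+|b|²) with a = -5, b = -4.
a* b = 20, so ⟨σ_x⟩ = 40/41.
⟨S_x⟩ = (ħ/2)·⟨σ_x⟩.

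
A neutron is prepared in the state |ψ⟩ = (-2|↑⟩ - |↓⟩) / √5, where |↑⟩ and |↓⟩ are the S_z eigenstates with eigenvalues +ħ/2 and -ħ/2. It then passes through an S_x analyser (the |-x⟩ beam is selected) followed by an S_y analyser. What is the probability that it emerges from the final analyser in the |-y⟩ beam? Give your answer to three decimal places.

0.050

First analyser (S_x): P(|-x⟩) = |⟨-x|ψ⟩|² = 1/10.
After stage 1 the state is |-x⟩; P(|-y⟩) = |⟨-y|-x⟩|² = 1/2.
Joint probability = 1/10 × 1/2 = 0.050.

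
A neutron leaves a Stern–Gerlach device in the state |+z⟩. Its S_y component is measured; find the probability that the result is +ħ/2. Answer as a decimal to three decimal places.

0.500

In the S_z basis, |+z⟩ = |+z⟩ and |+y⟩ = (|+z⟩ + i|-z⟩)/√2.
|⟨+y|+z⟩|² = 1/2.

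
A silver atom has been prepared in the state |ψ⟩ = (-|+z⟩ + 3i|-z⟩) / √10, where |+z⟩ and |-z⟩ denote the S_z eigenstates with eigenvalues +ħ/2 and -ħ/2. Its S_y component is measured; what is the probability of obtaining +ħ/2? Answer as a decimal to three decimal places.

|+y⟩ = (|+z⟩ + i|-z⟩)/√2, so ⟨+y|ψ⟩ = (2) / (√2·√10).
P = |2|² / 20 = 4/20.

0.200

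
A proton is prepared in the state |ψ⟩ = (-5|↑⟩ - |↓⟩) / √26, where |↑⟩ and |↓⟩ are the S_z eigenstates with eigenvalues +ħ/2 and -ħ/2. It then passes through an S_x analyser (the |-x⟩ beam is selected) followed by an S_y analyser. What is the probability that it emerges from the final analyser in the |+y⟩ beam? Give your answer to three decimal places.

First analyser (S_x): P(|-x⟩) = |⟨-x|ψ⟩|² = 16/52.
After stage 1 the state is |-x⟩; P(|+y⟩) = |⟨+y|-x⟩|² = 1/2.
Joint probability = 16/52 × 1/2 = 0.154.

0.154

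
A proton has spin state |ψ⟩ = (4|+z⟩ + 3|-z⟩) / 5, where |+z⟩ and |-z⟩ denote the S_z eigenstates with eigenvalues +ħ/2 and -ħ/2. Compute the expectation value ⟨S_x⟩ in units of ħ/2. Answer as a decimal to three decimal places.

0.960

⟨σ_x⟩ = 2 Re(a* b)/(|a|²+|b|²) with a = 4, b = 3.
a* b = 12, so ⟨σ_x⟩ = 24/25.
⟨S_x⟩ = (ħ/2)·⟨σ_x⟩.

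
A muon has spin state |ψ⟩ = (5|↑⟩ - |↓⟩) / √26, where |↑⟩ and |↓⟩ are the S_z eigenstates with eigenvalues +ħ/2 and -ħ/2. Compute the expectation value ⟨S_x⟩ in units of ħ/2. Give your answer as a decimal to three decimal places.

⟨σ_x⟩ = 2 Re(a* b)/(|a|²+|b|²) with a = 5, b = -1.
a* b = -5, so ⟨σ_x⟩ = -10/26.
⟨S_x⟩ = (ħ/2)·⟨σ_x⟩.

-0.385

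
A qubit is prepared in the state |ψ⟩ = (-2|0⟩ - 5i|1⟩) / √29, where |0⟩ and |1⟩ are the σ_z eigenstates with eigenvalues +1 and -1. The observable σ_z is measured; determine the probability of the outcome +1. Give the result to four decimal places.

0.1379

The +1 outcome corresponds to |0⟩. Its amplitude in |ψ⟩ is -2/√29.
P = |-2|² / 29 = 4/29.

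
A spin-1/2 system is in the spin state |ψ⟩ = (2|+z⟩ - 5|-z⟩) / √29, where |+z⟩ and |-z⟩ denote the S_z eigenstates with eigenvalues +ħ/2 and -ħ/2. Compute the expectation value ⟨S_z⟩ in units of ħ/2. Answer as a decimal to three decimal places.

⟨σ_z⟩ = |a|² - |b|² divided by |a|²+|b|², with a, b the |+z⟩, |-z⟩ amplitudes.
= (4 - 25)/29 = -21/29.
⟨S_z⟩ = (ħ/2)·⟨σ_z⟩.

-0.724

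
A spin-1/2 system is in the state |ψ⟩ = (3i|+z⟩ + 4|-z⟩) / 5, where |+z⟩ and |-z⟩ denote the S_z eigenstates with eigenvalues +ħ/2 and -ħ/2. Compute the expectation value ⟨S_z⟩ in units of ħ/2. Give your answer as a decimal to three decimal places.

-0.280

⟨σ_z⟩ = |a|² - |b|² divided by |a|²+|b|², with a, b the |+z⟩, |-z⟩ amplitudes.
= (9 - 16)/25 = -7/25.
⟨S_z⟩ = (ħ/2)·⟨σ_z⟩.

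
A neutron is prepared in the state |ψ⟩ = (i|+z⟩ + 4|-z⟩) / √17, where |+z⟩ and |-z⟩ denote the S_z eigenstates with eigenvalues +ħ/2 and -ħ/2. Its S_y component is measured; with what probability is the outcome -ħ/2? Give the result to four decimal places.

0.7353

|-y⟩ = (|+z⟩ - i|-z⟩)/√2, so ⟨-y|ψ⟩ = (5i) / (√2·√17).
P = |5i|² / 34 = 25/34.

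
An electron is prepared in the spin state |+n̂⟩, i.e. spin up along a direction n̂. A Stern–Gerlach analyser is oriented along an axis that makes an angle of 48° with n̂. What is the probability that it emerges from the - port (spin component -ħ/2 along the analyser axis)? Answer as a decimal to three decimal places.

For spin-½, the probability of finding spin-up along an axis at angle θ to the initial spin direction is cos²(θ/2); spin-down is sin²(θ/2).
θ = 48°, so P = sin²(24°) ≈ 0.165.

0.165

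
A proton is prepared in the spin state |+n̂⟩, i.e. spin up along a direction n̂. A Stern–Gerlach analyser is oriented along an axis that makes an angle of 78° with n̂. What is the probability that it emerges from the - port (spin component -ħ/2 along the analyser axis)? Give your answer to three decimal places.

0.396

For spin-½, the probability of finding spin-up along an axis at angle θ to the initial spin direction is cos²(θ/2); spin-down is sin²(θ/2).
θ = 78°, so P = sin²(39°) ≈ 0.396.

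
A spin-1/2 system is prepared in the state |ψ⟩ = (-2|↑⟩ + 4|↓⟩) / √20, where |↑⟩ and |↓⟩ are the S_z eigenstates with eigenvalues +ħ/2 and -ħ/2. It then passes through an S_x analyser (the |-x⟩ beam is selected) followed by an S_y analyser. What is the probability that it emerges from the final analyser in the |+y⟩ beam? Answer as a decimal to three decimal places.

First analyser (S_x): P(|-x⟩) = |⟨-x|ψ⟩|² = 36/40.
After stage 1 the state is |-x⟩; P(|+y⟩) = |⟨+y|-x⟩|² = 1/2.
Joint probability = 36/40 × 1/2 = 0.450.

0.450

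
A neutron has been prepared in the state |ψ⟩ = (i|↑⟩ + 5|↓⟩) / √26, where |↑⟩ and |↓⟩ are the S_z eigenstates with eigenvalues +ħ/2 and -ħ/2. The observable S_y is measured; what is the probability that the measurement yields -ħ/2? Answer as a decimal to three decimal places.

|-y⟩ = (|↑⟩ - i|↓⟩)/√2, so ⟨-y|ψ⟩ = (6i) / (√2·√26).
P = |6i|² / 52 = 36/52.

0.692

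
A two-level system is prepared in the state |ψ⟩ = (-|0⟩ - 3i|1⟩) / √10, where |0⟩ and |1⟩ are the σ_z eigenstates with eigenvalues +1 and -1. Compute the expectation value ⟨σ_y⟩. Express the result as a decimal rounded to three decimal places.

0.600

⟨σ_y⟩ = 2 Im(a* b)/(|a|²+|b|²) with a = -1, b = -3i.
a* b = 3i, so ⟨σ_y⟩ = 6/10.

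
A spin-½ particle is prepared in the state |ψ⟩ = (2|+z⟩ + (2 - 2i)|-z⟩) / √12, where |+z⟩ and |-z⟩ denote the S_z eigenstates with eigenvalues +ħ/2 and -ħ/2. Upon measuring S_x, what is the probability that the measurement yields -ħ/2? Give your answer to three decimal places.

0.167

|-x⟩ = (|+z⟩ - |-z⟩)/√2, so ⟨-x|ψ⟩ = (2i) / (√2·√12).
P = |2i|² / 24 = 4/24.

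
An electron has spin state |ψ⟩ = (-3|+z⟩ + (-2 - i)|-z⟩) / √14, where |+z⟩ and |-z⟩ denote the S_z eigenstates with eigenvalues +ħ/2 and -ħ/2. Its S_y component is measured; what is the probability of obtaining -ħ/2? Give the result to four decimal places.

0.2857

|-y⟩ = (|+z⟩ - i|-z⟩)/√2, so ⟨-y|ψ⟩ = (-2 - 2i) / (√2·√14).
P = |-2 - 2i|² / 28 = 8/28.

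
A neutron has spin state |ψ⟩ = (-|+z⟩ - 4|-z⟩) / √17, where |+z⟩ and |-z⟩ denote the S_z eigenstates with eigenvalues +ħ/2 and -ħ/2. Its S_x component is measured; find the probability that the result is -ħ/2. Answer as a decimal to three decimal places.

|-x⟩ = (|+z⟩ - |-z⟩)/√2, so ⟨-x|ψ⟩ = (3) / (√2·√17).
P = |3|² / 34 = 9/34.

0.265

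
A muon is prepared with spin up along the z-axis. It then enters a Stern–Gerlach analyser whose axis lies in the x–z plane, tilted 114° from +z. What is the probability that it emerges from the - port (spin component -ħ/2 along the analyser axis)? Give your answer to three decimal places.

For spin-½, the probability of finding spin-up along an axis at angle θ to the initial spin direction is cos²(θ/2); spin-down is sin²(θ/2).
θ = 114°, so P = sin²(57°) ≈ 0.703.

0.703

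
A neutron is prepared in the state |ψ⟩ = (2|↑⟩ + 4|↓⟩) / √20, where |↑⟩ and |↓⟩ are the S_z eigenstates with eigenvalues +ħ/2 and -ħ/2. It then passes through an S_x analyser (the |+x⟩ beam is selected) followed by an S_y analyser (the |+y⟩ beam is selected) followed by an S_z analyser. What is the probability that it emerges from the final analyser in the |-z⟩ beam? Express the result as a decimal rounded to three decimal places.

First analyser (S_x): P(|+x⟩) = |⟨+x|ψ⟩|² = 36/40.
After stage 1 the state is |+x⟩; P(|+y⟩) = |⟨+y|+x⟩|² = 1/2.
After stage 2 the state is |+y⟩; P(|-z⟩) = |⟨-z|+y⟩|² = 1/2.
Joint probability = 36/40 × 1/2 × 1/2 = 0.225.

0.225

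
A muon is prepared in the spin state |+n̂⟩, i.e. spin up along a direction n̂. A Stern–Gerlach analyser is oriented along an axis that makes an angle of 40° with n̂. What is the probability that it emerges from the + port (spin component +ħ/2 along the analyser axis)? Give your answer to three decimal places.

0.883

For spin-½, the probability of finding spin-up along an axis at angle θ to the initial spin direction is cos²(θ/2); spin-down is sin²(θ/2).
θ = 40°, so P = cos²(20°) ≈ 0.883.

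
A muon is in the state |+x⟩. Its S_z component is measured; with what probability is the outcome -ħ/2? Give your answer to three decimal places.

In the S_z basis, |+x⟩ = (|+z⟩ + |-z⟩)/√2 and |-z⟩ = |-z⟩.
|⟨-z|+x⟩|² = 1/2.

0.500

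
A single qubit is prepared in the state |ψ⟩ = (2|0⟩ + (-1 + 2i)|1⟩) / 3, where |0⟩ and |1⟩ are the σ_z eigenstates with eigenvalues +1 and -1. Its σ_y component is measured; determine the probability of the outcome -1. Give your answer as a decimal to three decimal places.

|-y⟩ = (|0⟩ - i|1⟩)/√2, so ⟨-y|ψ⟩ = (-i) / (√2·3).
P = |-i|² / 18 = 1/18.

0.056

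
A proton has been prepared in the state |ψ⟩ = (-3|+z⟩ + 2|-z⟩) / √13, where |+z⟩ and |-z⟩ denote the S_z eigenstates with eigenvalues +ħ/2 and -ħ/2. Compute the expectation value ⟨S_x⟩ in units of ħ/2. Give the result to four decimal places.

⟨σ_x⟩ = 2 Re(a* b)/(|a|²+|b|²) with a = -3, b = 2.
a* b = -6, so ⟨σ_x⟩ = -12/13.
⟨S_x⟩ = (ħ/2)·⟨σ_x⟩.

-0.9231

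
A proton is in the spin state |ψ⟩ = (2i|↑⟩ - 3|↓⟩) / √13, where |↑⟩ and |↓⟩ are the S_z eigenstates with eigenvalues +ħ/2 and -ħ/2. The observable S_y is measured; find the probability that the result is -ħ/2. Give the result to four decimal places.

|-y⟩ = (|↑⟩ - i|↓⟩)/√2, so ⟨-y|ψ⟩ = (-i) / (√2·√13).
P = |-i|² / 26 = 1/26.

0.0385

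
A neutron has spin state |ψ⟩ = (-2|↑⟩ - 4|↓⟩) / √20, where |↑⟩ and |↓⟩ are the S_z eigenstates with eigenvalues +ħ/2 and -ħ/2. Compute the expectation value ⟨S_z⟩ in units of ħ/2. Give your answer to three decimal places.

-0.600

⟨σ_z⟩ = |a|² - |b|² divided by |a|²+|b|², with a, b the |↑⟩, |↓⟩ amplitudes.
= (4 - 16)/20 = -12/20.
⟨S_z⟩ = (ħ/2)·⟨σ_z⟩.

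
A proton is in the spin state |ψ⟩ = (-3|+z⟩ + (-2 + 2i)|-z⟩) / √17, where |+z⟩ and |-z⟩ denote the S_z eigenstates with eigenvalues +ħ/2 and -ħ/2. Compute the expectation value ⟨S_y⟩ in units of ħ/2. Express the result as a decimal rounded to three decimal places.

-0.706

⟨σ_y⟩ = 2 Im(a* b)/(|a|²+|b|²) with a = -3, b = (-2 + 2i).
a* b = (6 - 6i), so ⟨σ_y⟩ = -12/17.
⟨S_y⟩ = (ħ/2)·⟨σ_y⟩.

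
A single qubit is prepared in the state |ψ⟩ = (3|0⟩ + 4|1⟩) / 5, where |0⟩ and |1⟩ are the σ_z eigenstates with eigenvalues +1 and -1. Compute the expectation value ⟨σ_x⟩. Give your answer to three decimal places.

0.960

⟨σ_x⟩ = 2 Re(a* b)/(|a|²+|b|²) with a = 3, b = 4.
a* b = 12, so ⟨σ_x⟩ = 24/25.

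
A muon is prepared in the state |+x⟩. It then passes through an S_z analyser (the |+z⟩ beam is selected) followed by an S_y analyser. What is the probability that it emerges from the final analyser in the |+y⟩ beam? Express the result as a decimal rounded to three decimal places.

First analyser (S_z): from |+x⟩, P(|+z⟩) = 1/2.
After stage 1 the state is |+z⟩; P(|+y⟩) = |⟨+y|+z⟩|² = 1/2.
Joint probability = 1/2 × 1/2 = 0.250.

0.250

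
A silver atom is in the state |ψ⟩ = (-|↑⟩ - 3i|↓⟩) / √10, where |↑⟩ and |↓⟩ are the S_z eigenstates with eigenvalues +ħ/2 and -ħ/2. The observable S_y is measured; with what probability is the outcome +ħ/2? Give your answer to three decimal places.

|+y⟩ = (|↑⟩ + i|↓⟩)/√2, so ⟨+y|ψ⟩ = (-4) / (√2·√10).
P = |-4|² / 20 = 16/20.

0.800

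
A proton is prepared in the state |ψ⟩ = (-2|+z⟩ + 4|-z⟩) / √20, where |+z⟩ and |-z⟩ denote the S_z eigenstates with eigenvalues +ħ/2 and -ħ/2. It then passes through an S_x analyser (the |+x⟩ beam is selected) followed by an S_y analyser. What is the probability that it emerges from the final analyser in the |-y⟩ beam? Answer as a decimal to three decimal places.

First analyser (S_x): P(|+x⟩) = |⟨+x|ψ⟩|² = 4/40.
After stage 1 the state is |+x⟩; P(|-y⟩) = |⟨-y|+x⟩|² = 1/2.
Joint probability = 4/40 × 1/2 = 0.050.

0.050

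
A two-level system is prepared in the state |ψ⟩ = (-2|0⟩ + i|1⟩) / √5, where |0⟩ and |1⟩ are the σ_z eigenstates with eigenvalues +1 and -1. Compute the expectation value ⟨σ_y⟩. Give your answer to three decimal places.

⟨σ_y⟩ = 2 Im(a* b)/(|a|²+|b|²) with a = -2, b = i.
a* b = -2i, so ⟨σ_y⟩ = -4/5.

-0.800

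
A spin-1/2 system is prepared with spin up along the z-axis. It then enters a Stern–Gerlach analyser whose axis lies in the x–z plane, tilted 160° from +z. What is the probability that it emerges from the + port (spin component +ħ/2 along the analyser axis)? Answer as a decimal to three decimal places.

0.030

For spin-½, the probability of finding spin-up along an axis at angle θ to the initial spin direction is cos²(θ/2); spin-down is sin²(θ/2).
θ = 160°, so P = cos²(80°) ≈ 0.030.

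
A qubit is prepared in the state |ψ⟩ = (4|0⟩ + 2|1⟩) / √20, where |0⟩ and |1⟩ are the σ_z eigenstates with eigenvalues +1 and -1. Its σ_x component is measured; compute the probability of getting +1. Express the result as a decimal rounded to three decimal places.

0.900

|+x⟩ = (|0⟩ + |1⟩)/√2, so ⟨+x|ψ⟩ = (6) / (√2·√20).
P = |6|² / 40 = 36/40.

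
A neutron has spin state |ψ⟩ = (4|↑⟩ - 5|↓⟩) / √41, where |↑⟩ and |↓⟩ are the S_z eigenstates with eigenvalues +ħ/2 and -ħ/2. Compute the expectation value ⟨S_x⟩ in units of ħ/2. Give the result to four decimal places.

⟨σ_x⟩ = 2 Re(a* b)/(|a|²+|b|²) with a = 4, b = -5.
a* b = -20, so ⟨σ_x⟩ = -40/41.
⟨S_x⟩ = (ħ/2)·⟨σ_x⟩.

-0.9756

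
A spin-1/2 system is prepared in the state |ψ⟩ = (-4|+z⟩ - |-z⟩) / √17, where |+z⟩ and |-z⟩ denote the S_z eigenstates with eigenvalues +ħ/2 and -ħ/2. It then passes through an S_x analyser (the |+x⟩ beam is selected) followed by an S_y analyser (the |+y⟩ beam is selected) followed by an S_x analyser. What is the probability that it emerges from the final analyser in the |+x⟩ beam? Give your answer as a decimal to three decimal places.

0.184

First analyser (S_x): P(|+x⟩) = |⟨+x|ψ⟩|² = 25/34.
After stage 1 the state is |+x⟩; P(|+y⟩) = |⟨+y|+x⟩|² = 1/2.
After stage 2 the state is |+y⟩; P(|+x⟩) = |⟨+x|+y⟩|² = 1/2.
Joint probability = 25/34 × 1/2 × 1/2 = 0.184.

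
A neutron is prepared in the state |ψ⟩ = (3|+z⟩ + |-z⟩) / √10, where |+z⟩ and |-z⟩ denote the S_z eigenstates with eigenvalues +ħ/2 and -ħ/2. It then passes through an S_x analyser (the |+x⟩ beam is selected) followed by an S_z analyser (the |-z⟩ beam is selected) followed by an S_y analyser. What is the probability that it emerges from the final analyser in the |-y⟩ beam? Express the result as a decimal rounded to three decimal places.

First analyser (S_x): P(|+x⟩) = |⟨+x|ψ⟩|² = 16/20.
After stage 1 the state is |+x⟩; P(|-z⟩) = |⟨-z|+x⟩|² = 1/2.
After stage 2 the state is |-z⟩; P(|-y⟩) = |⟨-y|-z⟩|² = 1/2.
Joint probability = 16/20 × 1/2 × 1/2 = 0.200.

0.200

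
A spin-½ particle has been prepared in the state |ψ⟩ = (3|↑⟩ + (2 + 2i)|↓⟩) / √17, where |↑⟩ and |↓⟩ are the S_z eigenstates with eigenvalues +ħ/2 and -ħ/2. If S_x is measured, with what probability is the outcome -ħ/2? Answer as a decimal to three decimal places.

|-x⟩ = (|↑⟩ - |↓⟩)/√2, so ⟨-x|ψ⟩ = (1 - 2i) / (√2·√17).
P = |1 - 2i|² / 34 = 5/34.

0.147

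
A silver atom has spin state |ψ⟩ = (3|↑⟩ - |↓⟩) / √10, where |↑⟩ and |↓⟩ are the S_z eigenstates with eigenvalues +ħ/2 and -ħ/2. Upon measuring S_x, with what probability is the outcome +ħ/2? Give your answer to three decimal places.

0.200

|+x⟩ = (|↑⟩ + |↓⟩)/√2, so ⟨+x|ψ⟩ = (2) / (√2·√10).
P = |2|² / 20 = 4/20.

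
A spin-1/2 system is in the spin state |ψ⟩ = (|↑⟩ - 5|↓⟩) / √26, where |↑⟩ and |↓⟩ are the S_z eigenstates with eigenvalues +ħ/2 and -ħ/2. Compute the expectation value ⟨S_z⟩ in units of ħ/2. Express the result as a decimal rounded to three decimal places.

-0.923

⟨σ_z⟩ = |a|² - |b|² divided by |a|²+|b|², with a, b the |↑⟩, |↓⟩ amplitudes.
= (1 - 25)/26 = -24/26.
⟨S_z⟩ = (ħ/2)·⟨σ_z⟩.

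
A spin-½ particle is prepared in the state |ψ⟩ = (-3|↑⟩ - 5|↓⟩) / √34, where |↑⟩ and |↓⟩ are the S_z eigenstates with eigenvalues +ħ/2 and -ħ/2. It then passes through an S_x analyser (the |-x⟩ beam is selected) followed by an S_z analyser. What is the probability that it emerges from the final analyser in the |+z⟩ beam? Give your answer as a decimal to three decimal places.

First analyser (S_x): P(|-x⟩) = |⟨-x|ψ⟩|² = 4/68.
After stage 1 the state is |-x⟩; P(|+z⟩) = |⟨+z|-x⟩|² = 1/2.
Joint probability = 4/68 × 1/2 = 0.029.

0.029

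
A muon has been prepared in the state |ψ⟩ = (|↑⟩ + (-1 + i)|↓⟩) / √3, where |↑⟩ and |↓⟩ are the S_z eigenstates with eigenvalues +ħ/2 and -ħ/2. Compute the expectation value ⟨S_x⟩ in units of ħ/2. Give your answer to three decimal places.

-0.667

⟨σ_x⟩ = 2 Re(a* b)/(|a|²+|b|²) with a = 1, b = (-1 + i).
a* b = (-1 + i), so ⟨σ_x⟩ = -2/3.
⟨S_x⟩ = (ħ/2)·⟨σ_x⟩.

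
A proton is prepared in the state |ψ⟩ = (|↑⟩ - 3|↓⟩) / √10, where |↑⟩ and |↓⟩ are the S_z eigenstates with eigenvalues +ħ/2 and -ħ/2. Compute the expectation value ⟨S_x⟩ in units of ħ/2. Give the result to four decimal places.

-0.6000

⟨σ_x⟩ = 2 Re(a* b)/(|a|²+|b|²) with a = 1, b = -3.
a* b = -3, so ⟨σ_x⟩ = -6/10.
⟨S_x⟩ = (ħ/2)·⟨σ_x⟩.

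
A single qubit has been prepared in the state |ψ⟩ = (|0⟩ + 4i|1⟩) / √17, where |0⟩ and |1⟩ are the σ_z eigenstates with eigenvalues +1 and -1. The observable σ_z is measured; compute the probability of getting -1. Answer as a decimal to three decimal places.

0.941

The -1 outcome corresponds to |1⟩. Its amplitude in |ψ⟩ is 4i/√17.
P = |4i|² / 17 = 16/17.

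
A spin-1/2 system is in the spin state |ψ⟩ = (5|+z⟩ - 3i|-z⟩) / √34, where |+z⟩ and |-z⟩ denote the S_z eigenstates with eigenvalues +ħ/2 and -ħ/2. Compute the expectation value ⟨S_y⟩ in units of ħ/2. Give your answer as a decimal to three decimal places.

-0.882

⟨σ_y⟩ = 2 Im(a* b)/(|a|²+|b|²) with a = 5, b = -3i.
a* b = -15i, so ⟨σ_y⟩ = -30/34.
⟨S_y⟩ = (ħ/2)·⟨σ_y⟩.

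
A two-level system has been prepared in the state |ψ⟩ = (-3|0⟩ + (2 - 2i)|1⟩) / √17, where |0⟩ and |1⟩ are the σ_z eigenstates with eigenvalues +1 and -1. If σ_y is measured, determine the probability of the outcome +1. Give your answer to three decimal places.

|+y⟩ = (|0⟩ + i|1⟩)/√2, so ⟨+y|ψ⟩ = (-5 - 2i) / (√2·√17).
P = |-5 - 2i|² / 34 = 29/34.

0.853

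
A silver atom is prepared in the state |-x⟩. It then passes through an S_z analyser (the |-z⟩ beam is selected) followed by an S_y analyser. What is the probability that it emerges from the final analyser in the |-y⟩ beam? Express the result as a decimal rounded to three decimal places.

First analyser (S_z): from |-x⟩, P(|-z⟩) = 1/2.
After stage 1 the state is |-z⟩; P(|-y⟩) = |⟨-y|-z⟩|² = 1/2.
Joint probability = 1/2 × 1/2 = 0.250.

0.250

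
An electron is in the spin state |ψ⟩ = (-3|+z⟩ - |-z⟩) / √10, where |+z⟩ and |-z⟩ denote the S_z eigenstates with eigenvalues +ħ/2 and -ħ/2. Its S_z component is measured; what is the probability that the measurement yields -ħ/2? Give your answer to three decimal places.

The -ħ/2 outcome corresponds to |-z⟩. Its amplitude in |ψ⟩ is -1/√10.
P = |-1|² / 10 = 1/10.

0.100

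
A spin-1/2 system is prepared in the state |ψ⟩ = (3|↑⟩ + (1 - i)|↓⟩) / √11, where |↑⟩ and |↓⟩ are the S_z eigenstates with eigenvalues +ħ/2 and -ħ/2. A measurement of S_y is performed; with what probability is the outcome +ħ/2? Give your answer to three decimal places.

0.227

|+y⟩ = (|↑⟩ + i|↓⟩)/√2, so ⟨+y|ψ⟩ = (2 - i) / (√2·√11).
P = |2 - i|² / 22 = 5/22.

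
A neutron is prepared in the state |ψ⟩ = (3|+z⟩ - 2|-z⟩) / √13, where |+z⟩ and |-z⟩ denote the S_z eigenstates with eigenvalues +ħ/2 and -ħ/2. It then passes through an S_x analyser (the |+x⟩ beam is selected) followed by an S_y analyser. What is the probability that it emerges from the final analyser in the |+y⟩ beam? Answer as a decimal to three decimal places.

First analyser (S_x): P(|+x⟩) = |⟨+x|ψ⟩|² = 1/26.
After stage 1 the state is |+x⟩; P(|+y⟩) = |⟨+y|+x⟩|² = 1/2.
Joint probability = 1/26 × 1/2 = 0.019.

0.019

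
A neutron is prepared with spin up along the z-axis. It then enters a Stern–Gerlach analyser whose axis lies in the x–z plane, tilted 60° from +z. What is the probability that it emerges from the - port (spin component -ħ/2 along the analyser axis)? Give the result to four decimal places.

For spin-½, the probability of finding spin-up along an axis at angle θ to the initial spin direction is cos²(θ/2); spin-down is sin²(θ/2).
θ = 60°, so P = sin²(30°) ≈ 0.2500.

0.2500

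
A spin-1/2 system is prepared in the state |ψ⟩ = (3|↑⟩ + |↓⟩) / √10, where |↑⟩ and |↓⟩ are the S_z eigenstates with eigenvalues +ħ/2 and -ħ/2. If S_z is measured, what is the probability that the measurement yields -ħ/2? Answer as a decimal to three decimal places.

The -ħ/2 outcome corresponds to |↓⟩. Its amplitude in |ψ⟩ is 1/√10.
P = |1|² / 10 = 1/10.

0.100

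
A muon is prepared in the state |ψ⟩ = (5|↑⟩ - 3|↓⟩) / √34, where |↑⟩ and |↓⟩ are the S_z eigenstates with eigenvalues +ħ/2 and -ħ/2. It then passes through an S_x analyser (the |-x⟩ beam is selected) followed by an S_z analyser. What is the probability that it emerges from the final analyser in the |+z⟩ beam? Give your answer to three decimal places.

First analyser (S_x): P(|-x⟩) = |⟨-x|ψ⟩|² = 64/68.
After stage 1 the state is |-x⟩; P(|+z⟩) = |⟨+z|-x⟩|² = 1/2.
Joint probability = 64/68 × 1/2 = 0.471.

0.471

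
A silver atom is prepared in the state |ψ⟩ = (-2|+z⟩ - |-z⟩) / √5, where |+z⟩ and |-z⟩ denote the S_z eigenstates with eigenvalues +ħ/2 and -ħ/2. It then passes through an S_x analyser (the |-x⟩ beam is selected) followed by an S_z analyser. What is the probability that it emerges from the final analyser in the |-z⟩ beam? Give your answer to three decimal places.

First analyser (S_x): P(|-x⟩) = |⟨-x|ψ⟩|² = 1/10.
After stage 1 the state is |-x⟩; P(|-z⟩) = |⟨-z|-x⟩|² = 1/2.
Joint probability = 1/10 × 1/2 = 0.050.

0.050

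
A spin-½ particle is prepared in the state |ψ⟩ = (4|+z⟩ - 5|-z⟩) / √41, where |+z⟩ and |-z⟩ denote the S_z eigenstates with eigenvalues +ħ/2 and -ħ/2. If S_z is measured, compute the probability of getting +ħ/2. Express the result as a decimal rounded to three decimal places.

The +ħ/2 outcome corresponds to |+z⟩. Its amplitude in |ψ⟩ is 4/√41.
P = |4|² / 41 = 16/41.

0.390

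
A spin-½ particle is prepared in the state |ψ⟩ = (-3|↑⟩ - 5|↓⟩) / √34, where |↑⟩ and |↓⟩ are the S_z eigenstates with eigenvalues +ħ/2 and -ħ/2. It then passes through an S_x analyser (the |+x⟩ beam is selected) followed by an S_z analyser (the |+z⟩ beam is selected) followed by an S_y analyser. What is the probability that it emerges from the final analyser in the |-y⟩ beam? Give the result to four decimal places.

0.2353

First analyser (S_x): P(|+x⟩) = |⟨+x|ψ⟩|² = 64/68.
After stage 1 the state is |+x⟩; P(|+z⟩) = |⟨+z|+x⟩|² = 1/2.
After stage 2 the state is |+z⟩; P(|-y⟩) = |⟨-y|+z⟩|² = 1/2.
Joint probability = 64/68 × 1/2 × 1/2 = 0.2353.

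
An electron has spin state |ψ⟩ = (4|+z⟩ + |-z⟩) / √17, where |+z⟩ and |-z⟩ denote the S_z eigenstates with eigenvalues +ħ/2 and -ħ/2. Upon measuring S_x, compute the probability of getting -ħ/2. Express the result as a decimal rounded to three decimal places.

0.265

|-x⟩ = (|+z⟩ - |-z⟩)/√2, so ⟨-x|ψ⟩ = (3) / (√2·√17).
P = |3|² / 34 = 9/34.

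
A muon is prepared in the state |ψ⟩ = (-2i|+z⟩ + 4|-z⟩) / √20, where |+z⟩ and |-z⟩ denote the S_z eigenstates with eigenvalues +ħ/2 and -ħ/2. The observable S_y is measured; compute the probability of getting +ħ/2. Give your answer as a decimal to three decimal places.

|+y⟩ = (|+z⟩ + i|-z⟩)/√2, so ⟨+y|ψ⟩ = (-6i) / (√2·√20).
P = |-6i|² / 40 = 36/40.

0.900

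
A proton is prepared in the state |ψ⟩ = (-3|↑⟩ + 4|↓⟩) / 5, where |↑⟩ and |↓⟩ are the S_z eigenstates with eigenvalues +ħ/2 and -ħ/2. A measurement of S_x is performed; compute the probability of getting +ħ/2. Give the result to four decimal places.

|+x⟩ = (|↑⟩ + |↓⟩)/√2, so ⟨+x|ψ⟩ = (1) / (√2·5).
P = |1|² / 50 = 1/50.

0.0200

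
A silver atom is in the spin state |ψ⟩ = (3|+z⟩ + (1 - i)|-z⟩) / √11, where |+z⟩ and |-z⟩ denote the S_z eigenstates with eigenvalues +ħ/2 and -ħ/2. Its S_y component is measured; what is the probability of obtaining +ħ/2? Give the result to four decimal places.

|+y⟩ = (|+z⟩ + i|-z⟩)/√2, so ⟨+y|ψ⟩ = (2 - i) / (√2·√11).
P = |2 - i|² / 22 = 5/22.

0.2273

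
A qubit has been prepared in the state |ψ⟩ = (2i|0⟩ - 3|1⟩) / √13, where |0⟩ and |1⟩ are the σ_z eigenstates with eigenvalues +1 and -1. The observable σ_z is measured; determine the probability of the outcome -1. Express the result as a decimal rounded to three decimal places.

0.692

The -1 outcome corresponds to |1⟩. Its amplitude in |ψ⟩ is -3/√13.
P = |-3|² / 13 = 9/13.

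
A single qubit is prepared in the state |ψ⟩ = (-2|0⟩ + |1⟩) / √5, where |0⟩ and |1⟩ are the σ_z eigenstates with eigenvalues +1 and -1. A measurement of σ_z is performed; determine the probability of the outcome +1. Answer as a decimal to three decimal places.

The +1 outcome corresponds to |0⟩. Its amplitude in |ψ⟩ is -2/√5.
P = |-2|² / 5 = 4/5.

0.800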